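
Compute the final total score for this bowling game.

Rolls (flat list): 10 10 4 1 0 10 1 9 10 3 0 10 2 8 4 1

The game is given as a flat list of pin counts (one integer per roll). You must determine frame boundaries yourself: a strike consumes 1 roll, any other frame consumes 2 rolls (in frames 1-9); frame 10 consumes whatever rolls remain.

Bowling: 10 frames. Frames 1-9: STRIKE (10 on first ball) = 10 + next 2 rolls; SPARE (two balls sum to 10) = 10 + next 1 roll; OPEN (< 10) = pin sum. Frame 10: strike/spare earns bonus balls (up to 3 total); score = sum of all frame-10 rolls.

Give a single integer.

Answer: 130

Derivation:
Frame 1: STRIKE. 10 + next two rolls (10+4) = 24. Cumulative: 24
Frame 2: STRIKE. 10 + next two rolls (4+1) = 15. Cumulative: 39
Frame 3: OPEN (4+1=5). Cumulative: 44
Frame 4: SPARE (0+10=10). 10 + next roll (1) = 11. Cumulative: 55
Frame 5: SPARE (1+9=10). 10 + next roll (10) = 20. Cumulative: 75
Frame 6: STRIKE. 10 + next two rolls (3+0) = 13. Cumulative: 88
Frame 7: OPEN (3+0=3). Cumulative: 91
Frame 8: STRIKE. 10 + next two rolls (2+8) = 20. Cumulative: 111
Frame 9: SPARE (2+8=10). 10 + next roll (4) = 14. Cumulative: 125
Frame 10: OPEN. Sum of all frame-10 rolls (4+1) = 5. Cumulative: 130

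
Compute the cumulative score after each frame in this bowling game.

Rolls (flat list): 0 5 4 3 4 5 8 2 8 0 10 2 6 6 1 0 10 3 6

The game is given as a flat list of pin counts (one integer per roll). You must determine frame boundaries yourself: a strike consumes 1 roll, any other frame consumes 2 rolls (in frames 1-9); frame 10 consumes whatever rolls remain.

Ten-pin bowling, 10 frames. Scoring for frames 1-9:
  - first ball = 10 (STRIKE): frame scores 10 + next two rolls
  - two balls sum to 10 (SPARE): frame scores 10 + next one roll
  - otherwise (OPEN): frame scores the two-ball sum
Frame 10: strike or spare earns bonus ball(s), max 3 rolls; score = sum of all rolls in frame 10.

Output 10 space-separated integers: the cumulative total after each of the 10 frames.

Answer: 5 12 21 39 47 65 73 80 93 102

Derivation:
Frame 1: OPEN (0+5=5). Cumulative: 5
Frame 2: OPEN (4+3=7). Cumulative: 12
Frame 3: OPEN (4+5=9). Cumulative: 21
Frame 4: SPARE (8+2=10). 10 + next roll (8) = 18. Cumulative: 39
Frame 5: OPEN (8+0=8). Cumulative: 47
Frame 6: STRIKE. 10 + next two rolls (2+6) = 18. Cumulative: 65
Frame 7: OPEN (2+6=8). Cumulative: 73
Frame 8: OPEN (6+1=7). Cumulative: 80
Frame 9: SPARE (0+10=10). 10 + next roll (3) = 13. Cumulative: 93
Frame 10: OPEN. Sum of all frame-10 rolls (3+6) = 9. Cumulative: 102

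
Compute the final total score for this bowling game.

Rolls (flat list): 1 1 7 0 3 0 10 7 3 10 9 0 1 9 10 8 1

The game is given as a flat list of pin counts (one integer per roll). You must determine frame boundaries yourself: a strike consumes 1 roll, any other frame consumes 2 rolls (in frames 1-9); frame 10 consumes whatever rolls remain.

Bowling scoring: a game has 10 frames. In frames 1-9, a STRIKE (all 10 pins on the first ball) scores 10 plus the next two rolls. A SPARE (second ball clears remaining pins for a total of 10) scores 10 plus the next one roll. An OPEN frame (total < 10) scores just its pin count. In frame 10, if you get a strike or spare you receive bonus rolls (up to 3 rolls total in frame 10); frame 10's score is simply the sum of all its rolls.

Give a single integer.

Answer: 128

Derivation:
Frame 1: OPEN (1+1=2). Cumulative: 2
Frame 2: OPEN (7+0=7). Cumulative: 9
Frame 3: OPEN (3+0=3). Cumulative: 12
Frame 4: STRIKE. 10 + next two rolls (7+3) = 20. Cumulative: 32
Frame 5: SPARE (7+3=10). 10 + next roll (10) = 20. Cumulative: 52
Frame 6: STRIKE. 10 + next two rolls (9+0) = 19. Cumulative: 71
Frame 7: OPEN (9+0=9). Cumulative: 80
Frame 8: SPARE (1+9=10). 10 + next roll (10) = 20. Cumulative: 100
Frame 9: STRIKE. 10 + next two rolls (8+1) = 19. Cumulative: 119
Frame 10: OPEN. Sum of all frame-10 rolls (8+1) = 9. Cumulative: 128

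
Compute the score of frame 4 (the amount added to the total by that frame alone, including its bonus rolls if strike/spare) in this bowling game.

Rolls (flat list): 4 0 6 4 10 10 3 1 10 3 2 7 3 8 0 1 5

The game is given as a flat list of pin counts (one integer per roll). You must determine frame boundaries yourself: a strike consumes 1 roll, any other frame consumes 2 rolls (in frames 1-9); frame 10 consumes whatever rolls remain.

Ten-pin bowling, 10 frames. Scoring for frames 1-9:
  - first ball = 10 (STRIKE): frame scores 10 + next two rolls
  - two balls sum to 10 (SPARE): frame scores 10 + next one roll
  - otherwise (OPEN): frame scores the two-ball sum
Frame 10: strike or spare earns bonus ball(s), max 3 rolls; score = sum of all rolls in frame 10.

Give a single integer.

Answer: 14

Derivation:
Frame 1: OPEN (4+0=4). Cumulative: 4
Frame 2: SPARE (6+4=10). 10 + next roll (10) = 20. Cumulative: 24
Frame 3: STRIKE. 10 + next two rolls (10+3) = 23. Cumulative: 47
Frame 4: STRIKE. 10 + next two rolls (3+1) = 14. Cumulative: 61
Frame 5: OPEN (3+1=4). Cumulative: 65
Frame 6: STRIKE. 10 + next two rolls (3+2) = 15. Cumulative: 80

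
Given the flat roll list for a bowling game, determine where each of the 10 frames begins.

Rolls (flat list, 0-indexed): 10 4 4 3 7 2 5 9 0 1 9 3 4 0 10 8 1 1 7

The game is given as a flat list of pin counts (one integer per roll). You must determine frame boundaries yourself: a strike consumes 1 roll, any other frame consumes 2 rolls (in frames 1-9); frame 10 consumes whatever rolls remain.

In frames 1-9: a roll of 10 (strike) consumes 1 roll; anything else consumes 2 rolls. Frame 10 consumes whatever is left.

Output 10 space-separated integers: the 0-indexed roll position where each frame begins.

Frame 1 starts at roll index 0: roll=10 (strike), consumes 1 roll
Frame 2 starts at roll index 1: rolls=4,4 (sum=8), consumes 2 rolls
Frame 3 starts at roll index 3: rolls=3,7 (sum=10), consumes 2 rolls
Frame 4 starts at roll index 5: rolls=2,5 (sum=7), consumes 2 rolls
Frame 5 starts at roll index 7: rolls=9,0 (sum=9), consumes 2 rolls
Frame 6 starts at roll index 9: rolls=1,9 (sum=10), consumes 2 rolls
Frame 7 starts at roll index 11: rolls=3,4 (sum=7), consumes 2 rolls
Frame 8 starts at roll index 13: rolls=0,10 (sum=10), consumes 2 rolls
Frame 9 starts at roll index 15: rolls=8,1 (sum=9), consumes 2 rolls
Frame 10 starts at roll index 17: 2 remaining rolls

Answer: 0 1 3 5 7 9 11 13 15 17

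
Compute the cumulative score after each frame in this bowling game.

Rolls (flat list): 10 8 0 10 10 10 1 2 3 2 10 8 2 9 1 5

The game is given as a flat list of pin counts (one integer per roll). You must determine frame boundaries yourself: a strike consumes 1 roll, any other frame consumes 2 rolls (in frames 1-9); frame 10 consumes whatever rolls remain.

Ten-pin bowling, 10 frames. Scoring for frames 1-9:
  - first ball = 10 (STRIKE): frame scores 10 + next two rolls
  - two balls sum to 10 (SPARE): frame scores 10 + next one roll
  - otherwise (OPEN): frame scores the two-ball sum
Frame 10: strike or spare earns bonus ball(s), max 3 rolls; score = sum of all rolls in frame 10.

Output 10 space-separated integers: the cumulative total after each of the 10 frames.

Frame 1: STRIKE. 10 + next two rolls (8+0) = 18. Cumulative: 18
Frame 2: OPEN (8+0=8). Cumulative: 26
Frame 3: STRIKE. 10 + next two rolls (10+10) = 30. Cumulative: 56
Frame 4: STRIKE. 10 + next two rolls (10+1) = 21. Cumulative: 77
Frame 5: STRIKE. 10 + next two rolls (1+2) = 13. Cumulative: 90
Frame 6: OPEN (1+2=3). Cumulative: 93
Frame 7: OPEN (3+2=5). Cumulative: 98
Frame 8: STRIKE. 10 + next two rolls (8+2) = 20. Cumulative: 118
Frame 9: SPARE (8+2=10). 10 + next roll (9) = 19. Cumulative: 137
Frame 10: SPARE. Sum of all frame-10 rolls (9+1+5) = 15. Cumulative: 152

Answer: 18 26 56 77 90 93 98 118 137 152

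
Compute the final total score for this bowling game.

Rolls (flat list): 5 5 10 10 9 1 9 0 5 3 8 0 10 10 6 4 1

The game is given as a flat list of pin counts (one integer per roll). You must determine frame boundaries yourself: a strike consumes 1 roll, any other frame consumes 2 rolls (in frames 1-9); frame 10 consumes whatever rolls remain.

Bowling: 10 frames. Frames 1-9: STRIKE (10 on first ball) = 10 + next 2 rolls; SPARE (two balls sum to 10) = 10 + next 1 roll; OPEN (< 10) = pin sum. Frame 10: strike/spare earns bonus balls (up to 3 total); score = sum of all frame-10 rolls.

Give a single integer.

Answer: 170

Derivation:
Frame 1: SPARE (5+5=10). 10 + next roll (10) = 20. Cumulative: 20
Frame 2: STRIKE. 10 + next two rolls (10+9) = 29. Cumulative: 49
Frame 3: STRIKE. 10 + next two rolls (9+1) = 20. Cumulative: 69
Frame 4: SPARE (9+1=10). 10 + next roll (9) = 19. Cumulative: 88
Frame 5: OPEN (9+0=9). Cumulative: 97
Frame 6: OPEN (5+3=8). Cumulative: 105
Frame 7: OPEN (8+0=8). Cumulative: 113
Frame 8: STRIKE. 10 + next two rolls (10+6) = 26. Cumulative: 139
Frame 9: STRIKE. 10 + next two rolls (6+4) = 20. Cumulative: 159
Frame 10: SPARE. Sum of all frame-10 rolls (6+4+1) = 11. Cumulative: 170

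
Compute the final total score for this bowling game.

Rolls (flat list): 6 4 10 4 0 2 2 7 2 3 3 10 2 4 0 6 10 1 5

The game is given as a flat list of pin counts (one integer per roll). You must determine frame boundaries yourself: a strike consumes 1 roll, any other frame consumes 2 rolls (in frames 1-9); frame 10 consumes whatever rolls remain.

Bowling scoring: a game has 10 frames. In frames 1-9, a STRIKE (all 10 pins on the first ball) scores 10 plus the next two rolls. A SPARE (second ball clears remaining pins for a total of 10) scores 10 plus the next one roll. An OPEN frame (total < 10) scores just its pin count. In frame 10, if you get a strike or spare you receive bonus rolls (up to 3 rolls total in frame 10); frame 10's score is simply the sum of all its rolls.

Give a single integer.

Frame 1: SPARE (6+4=10). 10 + next roll (10) = 20. Cumulative: 20
Frame 2: STRIKE. 10 + next two rolls (4+0) = 14. Cumulative: 34
Frame 3: OPEN (4+0=4). Cumulative: 38
Frame 4: OPEN (2+2=4). Cumulative: 42
Frame 5: OPEN (7+2=9). Cumulative: 51
Frame 6: OPEN (3+3=6). Cumulative: 57
Frame 7: STRIKE. 10 + next two rolls (2+4) = 16. Cumulative: 73
Frame 8: OPEN (2+4=6). Cumulative: 79
Frame 9: OPEN (0+6=6). Cumulative: 85
Frame 10: STRIKE. Sum of all frame-10 rolls (10+1+5) = 16. Cumulative: 101

Answer: 101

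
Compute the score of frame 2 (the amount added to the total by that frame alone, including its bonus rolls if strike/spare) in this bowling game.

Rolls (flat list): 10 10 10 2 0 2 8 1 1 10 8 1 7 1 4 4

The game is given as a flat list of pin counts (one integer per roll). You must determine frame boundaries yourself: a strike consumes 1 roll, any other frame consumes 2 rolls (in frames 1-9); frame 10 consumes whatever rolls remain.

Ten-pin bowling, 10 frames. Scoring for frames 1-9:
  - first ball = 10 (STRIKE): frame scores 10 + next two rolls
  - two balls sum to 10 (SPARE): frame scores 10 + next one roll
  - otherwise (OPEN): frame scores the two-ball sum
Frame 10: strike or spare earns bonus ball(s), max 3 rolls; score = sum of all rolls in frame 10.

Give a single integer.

Frame 1: STRIKE. 10 + next two rolls (10+10) = 30. Cumulative: 30
Frame 2: STRIKE. 10 + next two rolls (10+2) = 22. Cumulative: 52
Frame 3: STRIKE. 10 + next two rolls (2+0) = 12. Cumulative: 64
Frame 4: OPEN (2+0=2). Cumulative: 66

Answer: 22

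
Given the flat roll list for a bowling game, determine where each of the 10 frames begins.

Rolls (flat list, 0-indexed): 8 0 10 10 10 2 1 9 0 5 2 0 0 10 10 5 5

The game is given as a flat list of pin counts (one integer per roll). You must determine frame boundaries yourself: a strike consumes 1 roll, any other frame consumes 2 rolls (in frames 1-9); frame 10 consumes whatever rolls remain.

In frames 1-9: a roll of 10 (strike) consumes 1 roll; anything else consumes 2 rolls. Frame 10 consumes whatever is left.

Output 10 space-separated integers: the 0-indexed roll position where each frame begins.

Answer: 0 2 3 4 5 7 9 11 13 14

Derivation:
Frame 1 starts at roll index 0: rolls=8,0 (sum=8), consumes 2 rolls
Frame 2 starts at roll index 2: roll=10 (strike), consumes 1 roll
Frame 3 starts at roll index 3: roll=10 (strike), consumes 1 roll
Frame 4 starts at roll index 4: roll=10 (strike), consumes 1 roll
Frame 5 starts at roll index 5: rolls=2,1 (sum=3), consumes 2 rolls
Frame 6 starts at roll index 7: rolls=9,0 (sum=9), consumes 2 rolls
Frame 7 starts at roll index 9: rolls=5,2 (sum=7), consumes 2 rolls
Frame 8 starts at roll index 11: rolls=0,0 (sum=0), consumes 2 rolls
Frame 9 starts at roll index 13: roll=10 (strike), consumes 1 roll
Frame 10 starts at roll index 14: 3 remaining rolls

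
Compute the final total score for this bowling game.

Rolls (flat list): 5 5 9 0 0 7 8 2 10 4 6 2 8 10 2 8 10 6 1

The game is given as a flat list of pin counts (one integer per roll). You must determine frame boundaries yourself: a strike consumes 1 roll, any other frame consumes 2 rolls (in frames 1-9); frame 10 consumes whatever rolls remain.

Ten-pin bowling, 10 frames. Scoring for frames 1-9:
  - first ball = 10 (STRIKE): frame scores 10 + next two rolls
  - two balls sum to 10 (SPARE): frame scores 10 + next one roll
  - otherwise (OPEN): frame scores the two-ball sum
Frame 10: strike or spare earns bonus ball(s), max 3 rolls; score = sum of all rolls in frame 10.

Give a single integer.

Answer: 164

Derivation:
Frame 1: SPARE (5+5=10). 10 + next roll (9) = 19. Cumulative: 19
Frame 2: OPEN (9+0=9). Cumulative: 28
Frame 3: OPEN (0+7=7). Cumulative: 35
Frame 4: SPARE (8+2=10). 10 + next roll (10) = 20. Cumulative: 55
Frame 5: STRIKE. 10 + next two rolls (4+6) = 20. Cumulative: 75
Frame 6: SPARE (4+6=10). 10 + next roll (2) = 12. Cumulative: 87
Frame 7: SPARE (2+8=10). 10 + next roll (10) = 20. Cumulative: 107
Frame 8: STRIKE. 10 + next two rolls (2+8) = 20. Cumulative: 127
Frame 9: SPARE (2+8=10). 10 + next roll (10) = 20. Cumulative: 147
Frame 10: STRIKE. Sum of all frame-10 rolls (10+6+1) = 17. Cumulative: 164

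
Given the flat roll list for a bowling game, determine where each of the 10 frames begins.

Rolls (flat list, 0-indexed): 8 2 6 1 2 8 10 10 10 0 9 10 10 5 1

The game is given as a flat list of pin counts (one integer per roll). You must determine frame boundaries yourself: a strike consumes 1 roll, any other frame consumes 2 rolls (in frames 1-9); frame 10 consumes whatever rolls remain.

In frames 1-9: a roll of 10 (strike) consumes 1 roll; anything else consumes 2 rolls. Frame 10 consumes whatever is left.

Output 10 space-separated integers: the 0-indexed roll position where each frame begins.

Frame 1 starts at roll index 0: rolls=8,2 (sum=10), consumes 2 rolls
Frame 2 starts at roll index 2: rolls=6,1 (sum=7), consumes 2 rolls
Frame 3 starts at roll index 4: rolls=2,8 (sum=10), consumes 2 rolls
Frame 4 starts at roll index 6: roll=10 (strike), consumes 1 roll
Frame 5 starts at roll index 7: roll=10 (strike), consumes 1 roll
Frame 6 starts at roll index 8: roll=10 (strike), consumes 1 roll
Frame 7 starts at roll index 9: rolls=0,9 (sum=9), consumes 2 rolls
Frame 8 starts at roll index 11: roll=10 (strike), consumes 1 roll
Frame 9 starts at roll index 12: roll=10 (strike), consumes 1 roll
Frame 10 starts at roll index 13: 2 remaining rolls

Answer: 0 2 4 6 7 8 9 11 12 13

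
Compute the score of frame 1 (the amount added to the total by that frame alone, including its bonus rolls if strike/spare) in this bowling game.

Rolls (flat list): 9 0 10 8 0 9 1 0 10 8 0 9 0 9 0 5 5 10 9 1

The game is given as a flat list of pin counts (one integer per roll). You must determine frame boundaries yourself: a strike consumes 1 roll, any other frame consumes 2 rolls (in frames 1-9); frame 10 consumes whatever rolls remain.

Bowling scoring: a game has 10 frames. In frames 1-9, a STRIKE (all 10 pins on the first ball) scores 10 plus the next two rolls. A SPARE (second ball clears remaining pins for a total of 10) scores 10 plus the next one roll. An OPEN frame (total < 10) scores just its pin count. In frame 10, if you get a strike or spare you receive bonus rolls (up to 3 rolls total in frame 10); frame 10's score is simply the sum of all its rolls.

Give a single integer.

Answer: 9

Derivation:
Frame 1: OPEN (9+0=9). Cumulative: 9
Frame 2: STRIKE. 10 + next two rolls (8+0) = 18. Cumulative: 27
Frame 3: OPEN (8+0=8). Cumulative: 35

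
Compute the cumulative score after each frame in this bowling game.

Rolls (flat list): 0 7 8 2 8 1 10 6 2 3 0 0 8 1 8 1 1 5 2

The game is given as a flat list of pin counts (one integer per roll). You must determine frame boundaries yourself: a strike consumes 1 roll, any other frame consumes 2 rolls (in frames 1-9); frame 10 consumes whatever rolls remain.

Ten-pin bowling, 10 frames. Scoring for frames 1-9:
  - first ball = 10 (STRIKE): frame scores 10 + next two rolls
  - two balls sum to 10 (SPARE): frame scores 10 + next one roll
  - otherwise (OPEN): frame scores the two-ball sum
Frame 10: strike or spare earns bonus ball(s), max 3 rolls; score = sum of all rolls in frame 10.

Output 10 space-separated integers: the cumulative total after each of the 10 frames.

Frame 1: OPEN (0+7=7). Cumulative: 7
Frame 2: SPARE (8+2=10). 10 + next roll (8) = 18. Cumulative: 25
Frame 3: OPEN (8+1=9). Cumulative: 34
Frame 4: STRIKE. 10 + next two rolls (6+2) = 18. Cumulative: 52
Frame 5: OPEN (6+2=8). Cumulative: 60
Frame 6: OPEN (3+0=3). Cumulative: 63
Frame 7: OPEN (0+8=8). Cumulative: 71
Frame 8: OPEN (1+8=9). Cumulative: 80
Frame 9: OPEN (1+1=2). Cumulative: 82
Frame 10: OPEN. Sum of all frame-10 rolls (5+2) = 7. Cumulative: 89

Answer: 7 25 34 52 60 63 71 80 82 89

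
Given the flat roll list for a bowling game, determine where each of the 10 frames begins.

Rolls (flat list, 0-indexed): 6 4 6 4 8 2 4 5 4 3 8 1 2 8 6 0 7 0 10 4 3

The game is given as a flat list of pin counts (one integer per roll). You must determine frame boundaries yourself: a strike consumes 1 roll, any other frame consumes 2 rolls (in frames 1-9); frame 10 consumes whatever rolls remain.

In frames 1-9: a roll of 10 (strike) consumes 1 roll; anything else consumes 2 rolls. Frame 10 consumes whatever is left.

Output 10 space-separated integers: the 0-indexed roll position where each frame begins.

Answer: 0 2 4 6 8 10 12 14 16 18

Derivation:
Frame 1 starts at roll index 0: rolls=6,4 (sum=10), consumes 2 rolls
Frame 2 starts at roll index 2: rolls=6,4 (sum=10), consumes 2 rolls
Frame 3 starts at roll index 4: rolls=8,2 (sum=10), consumes 2 rolls
Frame 4 starts at roll index 6: rolls=4,5 (sum=9), consumes 2 rolls
Frame 5 starts at roll index 8: rolls=4,3 (sum=7), consumes 2 rolls
Frame 6 starts at roll index 10: rolls=8,1 (sum=9), consumes 2 rolls
Frame 7 starts at roll index 12: rolls=2,8 (sum=10), consumes 2 rolls
Frame 8 starts at roll index 14: rolls=6,0 (sum=6), consumes 2 rolls
Frame 9 starts at roll index 16: rolls=7,0 (sum=7), consumes 2 rolls
Frame 10 starts at roll index 18: 3 remaining rolls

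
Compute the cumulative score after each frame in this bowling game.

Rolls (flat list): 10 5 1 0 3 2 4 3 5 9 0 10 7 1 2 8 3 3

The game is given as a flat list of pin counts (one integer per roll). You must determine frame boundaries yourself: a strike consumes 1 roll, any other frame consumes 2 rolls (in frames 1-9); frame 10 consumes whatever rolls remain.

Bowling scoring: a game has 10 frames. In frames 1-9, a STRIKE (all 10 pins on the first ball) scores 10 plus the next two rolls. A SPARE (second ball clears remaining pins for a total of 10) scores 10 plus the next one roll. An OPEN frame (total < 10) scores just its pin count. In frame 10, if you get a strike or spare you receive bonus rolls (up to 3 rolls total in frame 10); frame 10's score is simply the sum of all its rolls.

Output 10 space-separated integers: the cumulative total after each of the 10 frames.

Frame 1: STRIKE. 10 + next two rolls (5+1) = 16. Cumulative: 16
Frame 2: OPEN (5+1=6). Cumulative: 22
Frame 3: OPEN (0+3=3). Cumulative: 25
Frame 4: OPEN (2+4=6). Cumulative: 31
Frame 5: OPEN (3+5=8). Cumulative: 39
Frame 6: OPEN (9+0=9). Cumulative: 48
Frame 7: STRIKE. 10 + next two rolls (7+1) = 18. Cumulative: 66
Frame 8: OPEN (7+1=8). Cumulative: 74
Frame 9: SPARE (2+8=10). 10 + next roll (3) = 13. Cumulative: 87
Frame 10: OPEN. Sum of all frame-10 rolls (3+3) = 6. Cumulative: 93

Answer: 16 22 25 31 39 48 66 74 87 93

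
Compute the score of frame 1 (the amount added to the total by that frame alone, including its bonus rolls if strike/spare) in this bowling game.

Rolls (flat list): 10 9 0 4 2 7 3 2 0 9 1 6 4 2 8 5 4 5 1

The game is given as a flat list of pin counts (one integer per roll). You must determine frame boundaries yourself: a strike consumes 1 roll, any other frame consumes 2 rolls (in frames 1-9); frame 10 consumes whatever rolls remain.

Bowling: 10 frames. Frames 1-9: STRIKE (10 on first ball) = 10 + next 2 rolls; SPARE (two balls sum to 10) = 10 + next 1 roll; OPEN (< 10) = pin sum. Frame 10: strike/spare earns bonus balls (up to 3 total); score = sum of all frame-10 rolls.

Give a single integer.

Frame 1: STRIKE. 10 + next two rolls (9+0) = 19. Cumulative: 19
Frame 2: OPEN (9+0=9). Cumulative: 28
Frame 3: OPEN (4+2=6). Cumulative: 34

Answer: 19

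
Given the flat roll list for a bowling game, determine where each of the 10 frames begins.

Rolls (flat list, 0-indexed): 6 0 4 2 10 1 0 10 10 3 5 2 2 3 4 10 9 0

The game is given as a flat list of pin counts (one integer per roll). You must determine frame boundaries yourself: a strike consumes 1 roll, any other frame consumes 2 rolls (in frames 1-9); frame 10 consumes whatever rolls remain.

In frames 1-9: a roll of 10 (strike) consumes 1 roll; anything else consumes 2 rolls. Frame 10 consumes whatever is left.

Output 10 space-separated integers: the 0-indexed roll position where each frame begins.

Frame 1 starts at roll index 0: rolls=6,0 (sum=6), consumes 2 rolls
Frame 2 starts at roll index 2: rolls=4,2 (sum=6), consumes 2 rolls
Frame 3 starts at roll index 4: roll=10 (strike), consumes 1 roll
Frame 4 starts at roll index 5: rolls=1,0 (sum=1), consumes 2 rolls
Frame 5 starts at roll index 7: roll=10 (strike), consumes 1 roll
Frame 6 starts at roll index 8: roll=10 (strike), consumes 1 roll
Frame 7 starts at roll index 9: rolls=3,5 (sum=8), consumes 2 rolls
Frame 8 starts at roll index 11: rolls=2,2 (sum=4), consumes 2 rolls
Frame 9 starts at roll index 13: rolls=3,4 (sum=7), consumes 2 rolls
Frame 10 starts at roll index 15: 3 remaining rolls

Answer: 0 2 4 5 7 8 9 11 13 15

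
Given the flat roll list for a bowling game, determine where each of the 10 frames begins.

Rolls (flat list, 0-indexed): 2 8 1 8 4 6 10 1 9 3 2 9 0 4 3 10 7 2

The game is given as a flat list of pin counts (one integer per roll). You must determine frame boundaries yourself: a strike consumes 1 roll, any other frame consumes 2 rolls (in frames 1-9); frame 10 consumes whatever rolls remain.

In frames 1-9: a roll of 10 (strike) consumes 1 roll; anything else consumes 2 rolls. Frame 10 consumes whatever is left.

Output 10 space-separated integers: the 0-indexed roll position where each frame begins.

Frame 1 starts at roll index 0: rolls=2,8 (sum=10), consumes 2 rolls
Frame 2 starts at roll index 2: rolls=1,8 (sum=9), consumes 2 rolls
Frame 3 starts at roll index 4: rolls=4,6 (sum=10), consumes 2 rolls
Frame 4 starts at roll index 6: roll=10 (strike), consumes 1 roll
Frame 5 starts at roll index 7: rolls=1,9 (sum=10), consumes 2 rolls
Frame 6 starts at roll index 9: rolls=3,2 (sum=5), consumes 2 rolls
Frame 7 starts at roll index 11: rolls=9,0 (sum=9), consumes 2 rolls
Frame 8 starts at roll index 13: rolls=4,3 (sum=7), consumes 2 rolls
Frame 9 starts at roll index 15: roll=10 (strike), consumes 1 roll
Frame 10 starts at roll index 16: 2 remaining rolls

Answer: 0 2 4 6 7 9 11 13 15 16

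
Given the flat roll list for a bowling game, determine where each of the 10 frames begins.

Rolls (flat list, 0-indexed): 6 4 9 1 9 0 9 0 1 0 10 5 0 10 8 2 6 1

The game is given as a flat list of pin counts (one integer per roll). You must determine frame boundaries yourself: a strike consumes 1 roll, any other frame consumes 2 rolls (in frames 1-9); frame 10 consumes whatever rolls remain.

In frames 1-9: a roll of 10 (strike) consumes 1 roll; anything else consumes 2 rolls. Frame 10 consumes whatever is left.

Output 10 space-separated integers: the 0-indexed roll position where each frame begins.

Answer: 0 2 4 6 8 10 11 13 14 16

Derivation:
Frame 1 starts at roll index 0: rolls=6,4 (sum=10), consumes 2 rolls
Frame 2 starts at roll index 2: rolls=9,1 (sum=10), consumes 2 rolls
Frame 3 starts at roll index 4: rolls=9,0 (sum=9), consumes 2 rolls
Frame 4 starts at roll index 6: rolls=9,0 (sum=9), consumes 2 rolls
Frame 5 starts at roll index 8: rolls=1,0 (sum=1), consumes 2 rolls
Frame 6 starts at roll index 10: roll=10 (strike), consumes 1 roll
Frame 7 starts at roll index 11: rolls=5,0 (sum=5), consumes 2 rolls
Frame 8 starts at roll index 13: roll=10 (strike), consumes 1 roll
Frame 9 starts at roll index 14: rolls=8,2 (sum=10), consumes 2 rolls
Frame 10 starts at roll index 16: 2 remaining rolls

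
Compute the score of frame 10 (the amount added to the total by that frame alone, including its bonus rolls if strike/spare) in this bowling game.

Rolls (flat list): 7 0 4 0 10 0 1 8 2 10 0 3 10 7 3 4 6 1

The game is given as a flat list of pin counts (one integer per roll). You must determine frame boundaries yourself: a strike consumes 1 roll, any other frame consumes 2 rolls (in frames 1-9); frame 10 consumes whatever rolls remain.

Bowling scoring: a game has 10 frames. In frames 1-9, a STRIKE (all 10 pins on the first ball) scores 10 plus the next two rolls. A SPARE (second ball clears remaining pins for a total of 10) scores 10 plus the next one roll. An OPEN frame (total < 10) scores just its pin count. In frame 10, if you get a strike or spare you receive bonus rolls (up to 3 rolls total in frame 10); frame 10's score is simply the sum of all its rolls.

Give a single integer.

Frame 1: OPEN (7+0=7). Cumulative: 7
Frame 2: OPEN (4+0=4). Cumulative: 11
Frame 3: STRIKE. 10 + next two rolls (0+1) = 11. Cumulative: 22
Frame 4: OPEN (0+1=1). Cumulative: 23
Frame 5: SPARE (8+2=10). 10 + next roll (10) = 20. Cumulative: 43
Frame 6: STRIKE. 10 + next two rolls (0+3) = 13. Cumulative: 56
Frame 7: OPEN (0+3=3). Cumulative: 59
Frame 8: STRIKE. 10 + next two rolls (7+3) = 20. Cumulative: 79
Frame 9: SPARE (7+3=10). 10 + next roll (4) = 14. Cumulative: 93
Frame 10: SPARE. Sum of all frame-10 rolls (4+6+1) = 11. Cumulative: 104

Answer: 11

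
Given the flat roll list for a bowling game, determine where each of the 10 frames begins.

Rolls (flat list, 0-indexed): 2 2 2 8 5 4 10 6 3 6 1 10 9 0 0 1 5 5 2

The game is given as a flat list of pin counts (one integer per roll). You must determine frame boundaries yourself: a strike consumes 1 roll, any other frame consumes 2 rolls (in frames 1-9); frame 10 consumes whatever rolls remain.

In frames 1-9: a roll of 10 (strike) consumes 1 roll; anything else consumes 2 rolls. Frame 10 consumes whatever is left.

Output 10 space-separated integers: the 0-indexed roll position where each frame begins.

Frame 1 starts at roll index 0: rolls=2,2 (sum=4), consumes 2 rolls
Frame 2 starts at roll index 2: rolls=2,8 (sum=10), consumes 2 rolls
Frame 3 starts at roll index 4: rolls=5,4 (sum=9), consumes 2 rolls
Frame 4 starts at roll index 6: roll=10 (strike), consumes 1 roll
Frame 5 starts at roll index 7: rolls=6,3 (sum=9), consumes 2 rolls
Frame 6 starts at roll index 9: rolls=6,1 (sum=7), consumes 2 rolls
Frame 7 starts at roll index 11: roll=10 (strike), consumes 1 roll
Frame 8 starts at roll index 12: rolls=9,0 (sum=9), consumes 2 rolls
Frame 9 starts at roll index 14: rolls=0,1 (sum=1), consumes 2 rolls
Frame 10 starts at roll index 16: 3 remaining rolls

Answer: 0 2 4 6 7 9 11 12 14 16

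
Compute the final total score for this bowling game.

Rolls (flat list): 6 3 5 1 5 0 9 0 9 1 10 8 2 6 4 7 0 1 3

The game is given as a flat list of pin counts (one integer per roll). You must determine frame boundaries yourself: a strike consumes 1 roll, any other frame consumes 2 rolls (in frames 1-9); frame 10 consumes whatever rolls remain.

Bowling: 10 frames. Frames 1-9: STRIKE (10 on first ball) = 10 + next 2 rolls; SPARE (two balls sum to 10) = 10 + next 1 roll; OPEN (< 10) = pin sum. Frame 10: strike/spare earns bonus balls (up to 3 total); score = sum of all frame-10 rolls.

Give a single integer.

Frame 1: OPEN (6+3=9). Cumulative: 9
Frame 2: OPEN (5+1=6). Cumulative: 15
Frame 3: OPEN (5+0=5). Cumulative: 20
Frame 4: OPEN (9+0=9). Cumulative: 29
Frame 5: SPARE (9+1=10). 10 + next roll (10) = 20. Cumulative: 49
Frame 6: STRIKE. 10 + next two rolls (8+2) = 20. Cumulative: 69
Frame 7: SPARE (8+2=10). 10 + next roll (6) = 16. Cumulative: 85
Frame 8: SPARE (6+4=10). 10 + next roll (7) = 17. Cumulative: 102
Frame 9: OPEN (7+0=7). Cumulative: 109
Frame 10: OPEN. Sum of all frame-10 rolls (1+3) = 4. Cumulative: 113

Answer: 113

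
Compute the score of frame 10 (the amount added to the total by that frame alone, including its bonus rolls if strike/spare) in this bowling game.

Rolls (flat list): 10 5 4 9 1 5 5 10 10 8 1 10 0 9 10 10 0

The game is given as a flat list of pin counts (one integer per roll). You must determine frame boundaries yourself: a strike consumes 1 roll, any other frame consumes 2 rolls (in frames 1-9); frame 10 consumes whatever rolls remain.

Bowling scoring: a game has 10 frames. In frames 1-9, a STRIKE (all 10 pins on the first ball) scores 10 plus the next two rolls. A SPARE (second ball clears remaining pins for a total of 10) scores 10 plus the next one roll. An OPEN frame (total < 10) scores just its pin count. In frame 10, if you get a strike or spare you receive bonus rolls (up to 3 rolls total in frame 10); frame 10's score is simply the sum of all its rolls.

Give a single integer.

Frame 1: STRIKE. 10 + next two rolls (5+4) = 19. Cumulative: 19
Frame 2: OPEN (5+4=9). Cumulative: 28
Frame 3: SPARE (9+1=10). 10 + next roll (5) = 15. Cumulative: 43
Frame 4: SPARE (5+5=10). 10 + next roll (10) = 20. Cumulative: 63
Frame 5: STRIKE. 10 + next two rolls (10+8) = 28. Cumulative: 91
Frame 6: STRIKE. 10 + next two rolls (8+1) = 19. Cumulative: 110
Frame 7: OPEN (8+1=9). Cumulative: 119
Frame 8: STRIKE. 10 + next two rolls (0+9) = 19. Cumulative: 138
Frame 9: OPEN (0+9=9). Cumulative: 147
Frame 10: STRIKE. Sum of all frame-10 rolls (10+10+0) = 20. Cumulative: 167

Answer: 20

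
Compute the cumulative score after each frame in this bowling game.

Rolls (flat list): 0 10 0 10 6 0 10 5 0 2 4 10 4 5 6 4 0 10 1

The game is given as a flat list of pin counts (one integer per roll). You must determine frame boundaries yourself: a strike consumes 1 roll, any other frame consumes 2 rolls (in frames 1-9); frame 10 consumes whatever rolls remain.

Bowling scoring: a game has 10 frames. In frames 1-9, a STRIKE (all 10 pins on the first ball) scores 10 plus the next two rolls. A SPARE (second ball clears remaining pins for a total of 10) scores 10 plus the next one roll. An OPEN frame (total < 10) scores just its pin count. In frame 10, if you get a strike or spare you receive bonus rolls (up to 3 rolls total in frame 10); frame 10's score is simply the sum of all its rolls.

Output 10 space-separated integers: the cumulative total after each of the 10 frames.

Frame 1: SPARE (0+10=10). 10 + next roll (0) = 10. Cumulative: 10
Frame 2: SPARE (0+10=10). 10 + next roll (6) = 16. Cumulative: 26
Frame 3: OPEN (6+0=6). Cumulative: 32
Frame 4: STRIKE. 10 + next two rolls (5+0) = 15. Cumulative: 47
Frame 5: OPEN (5+0=5). Cumulative: 52
Frame 6: OPEN (2+4=6). Cumulative: 58
Frame 7: STRIKE. 10 + next two rolls (4+5) = 19. Cumulative: 77
Frame 8: OPEN (4+5=9). Cumulative: 86
Frame 9: SPARE (6+4=10). 10 + next roll (0) = 10. Cumulative: 96
Frame 10: SPARE. Sum of all frame-10 rolls (0+10+1) = 11. Cumulative: 107

Answer: 10 26 32 47 52 58 77 86 96 107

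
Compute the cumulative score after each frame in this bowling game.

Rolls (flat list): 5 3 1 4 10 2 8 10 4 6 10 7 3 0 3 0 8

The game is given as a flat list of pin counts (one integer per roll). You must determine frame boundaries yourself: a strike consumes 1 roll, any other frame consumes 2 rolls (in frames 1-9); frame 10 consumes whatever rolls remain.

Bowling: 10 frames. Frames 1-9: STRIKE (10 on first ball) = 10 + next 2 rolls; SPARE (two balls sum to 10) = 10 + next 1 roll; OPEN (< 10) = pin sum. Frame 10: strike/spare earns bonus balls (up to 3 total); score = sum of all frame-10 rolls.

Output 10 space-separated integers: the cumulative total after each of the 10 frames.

Frame 1: OPEN (5+3=8). Cumulative: 8
Frame 2: OPEN (1+4=5). Cumulative: 13
Frame 3: STRIKE. 10 + next two rolls (2+8) = 20. Cumulative: 33
Frame 4: SPARE (2+8=10). 10 + next roll (10) = 20. Cumulative: 53
Frame 5: STRIKE. 10 + next two rolls (4+6) = 20. Cumulative: 73
Frame 6: SPARE (4+6=10). 10 + next roll (10) = 20. Cumulative: 93
Frame 7: STRIKE. 10 + next two rolls (7+3) = 20. Cumulative: 113
Frame 8: SPARE (7+3=10). 10 + next roll (0) = 10. Cumulative: 123
Frame 9: OPEN (0+3=3). Cumulative: 126
Frame 10: OPEN. Sum of all frame-10 rolls (0+8) = 8. Cumulative: 134

Answer: 8 13 33 53 73 93 113 123 126 134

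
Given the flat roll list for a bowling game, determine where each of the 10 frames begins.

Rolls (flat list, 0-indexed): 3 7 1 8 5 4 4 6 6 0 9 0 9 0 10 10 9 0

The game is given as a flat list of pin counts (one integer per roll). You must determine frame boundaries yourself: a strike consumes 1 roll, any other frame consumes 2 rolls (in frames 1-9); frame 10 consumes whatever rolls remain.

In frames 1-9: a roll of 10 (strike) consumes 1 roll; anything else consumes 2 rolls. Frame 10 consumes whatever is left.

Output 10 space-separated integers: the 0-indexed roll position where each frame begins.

Answer: 0 2 4 6 8 10 12 14 15 16

Derivation:
Frame 1 starts at roll index 0: rolls=3,7 (sum=10), consumes 2 rolls
Frame 2 starts at roll index 2: rolls=1,8 (sum=9), consumes 2 rolls
Frame 3 starts at roll index 4: rolls=5,4 (sum=9), consumes 2 rolls
Frame 4 starts at roll index 6: rolls=4,6 (sum=10), consumes 2 rolls
Frame 5 starts at roll index 8: rolls=6,0 (sum=6), consumes 2 rolls
Frame 6 starts at roll index 10: rolls=9,0 (sum=9), consumes 2 rolls
Frame 7 starts at roll index 12: rolls=9,0 (sum=9), consumes 2 rolls
Frame 8 starts at roll index 14: roll=10 (strike), consumes 1 roll
Frame 9 starts at roll index 15: roll=10 (strike), consumes 1 roll
Frame 10 starts at roll index 16: 2 remaining rolls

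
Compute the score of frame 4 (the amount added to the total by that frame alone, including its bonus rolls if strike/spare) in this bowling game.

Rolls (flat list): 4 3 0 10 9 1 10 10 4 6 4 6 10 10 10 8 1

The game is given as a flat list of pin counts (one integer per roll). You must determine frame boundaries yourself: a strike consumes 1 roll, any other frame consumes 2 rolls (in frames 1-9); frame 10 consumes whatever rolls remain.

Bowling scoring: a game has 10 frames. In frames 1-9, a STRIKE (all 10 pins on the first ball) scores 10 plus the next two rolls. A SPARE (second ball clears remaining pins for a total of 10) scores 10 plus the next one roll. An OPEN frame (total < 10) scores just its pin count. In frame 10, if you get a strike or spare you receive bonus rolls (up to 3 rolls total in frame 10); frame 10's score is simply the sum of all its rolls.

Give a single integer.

Frame 1: OPEN (4+3=7). Cumulative: 7
Frame 2: SPARE (0+10=10). 10 + next roll (9) = 19. Cumulative: 26
Frame 3: SPARE (9+1=10). 10 + next roll (10) = 20. Cumulative: 46
Frame 4: STRIKE. 10 + next two rolls (10+4) = 24. Cumulative: 70
Frame 5: STRIKE. 10 + next two rolls (4+6) = 20. Cumulative: 90
Frame 6: SPARE (4+6=10). 10 + next roll (4) = 14. Cumulative: 104

Answer: 24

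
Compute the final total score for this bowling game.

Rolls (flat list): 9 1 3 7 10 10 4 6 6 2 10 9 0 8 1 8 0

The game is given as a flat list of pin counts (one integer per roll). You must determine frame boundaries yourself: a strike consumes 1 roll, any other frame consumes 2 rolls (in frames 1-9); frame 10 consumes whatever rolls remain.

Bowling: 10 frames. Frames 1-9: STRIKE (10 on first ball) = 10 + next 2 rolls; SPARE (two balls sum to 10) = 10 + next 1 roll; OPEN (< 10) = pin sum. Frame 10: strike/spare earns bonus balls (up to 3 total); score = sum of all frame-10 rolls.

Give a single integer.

Frame 1: SPARE (9+1=10). 10 + next roll (3) = 13. Cumulative: 13
Frame 2: SPARE (3+7=10). 10 + next roll (10) = 20. Cumulative: 33
Frame 3: STRIKE. 10 + next two rolls (10+4) = 24. Cumulative: 57
Frame 4: STRIKE. 10 + next two rolls (4+6) = 20. Cumulative: 77
Frame 5: SPARE (4+6=10). 10 + next roll (6) = 16. Cumulative: 93
Frame 6: OPEN (6+2=8). Cumulative: 101
Frame 7: STRIKE. 10 + next two rolls (9+0) = 19. Cumulative: 120
Frame 8: OPEN (9+0=9). Cumulative: 129
Frame 9: OPEN (8+1=9). Cumulative: 138
Frame 10: OPEN. Sum of all frame-10 rolls (8+0) = 8. Cumulative: 146

Answer: 146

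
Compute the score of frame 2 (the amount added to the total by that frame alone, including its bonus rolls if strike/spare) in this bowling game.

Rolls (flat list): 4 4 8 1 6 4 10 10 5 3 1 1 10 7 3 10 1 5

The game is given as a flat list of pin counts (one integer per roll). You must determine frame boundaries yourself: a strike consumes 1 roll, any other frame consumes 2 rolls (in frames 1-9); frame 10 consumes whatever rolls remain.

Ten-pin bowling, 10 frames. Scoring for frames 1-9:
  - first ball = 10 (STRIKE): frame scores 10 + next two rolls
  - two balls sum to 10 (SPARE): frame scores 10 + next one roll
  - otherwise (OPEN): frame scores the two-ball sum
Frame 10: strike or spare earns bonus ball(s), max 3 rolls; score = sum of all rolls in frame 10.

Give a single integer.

Answer: 9

Derivation:
Frame 1: OPEN (4+4=8). Cumulative: 8
Frame 2: OPEN (8+1=9). Cumulative: 17
Frame 3: SPARE (6+4=10). 10 + next roll (10) = 20. Cumulative: 37
Frame 4: STRIKE. 10 + next two rolls (10+5) = 25. Cumulative: 62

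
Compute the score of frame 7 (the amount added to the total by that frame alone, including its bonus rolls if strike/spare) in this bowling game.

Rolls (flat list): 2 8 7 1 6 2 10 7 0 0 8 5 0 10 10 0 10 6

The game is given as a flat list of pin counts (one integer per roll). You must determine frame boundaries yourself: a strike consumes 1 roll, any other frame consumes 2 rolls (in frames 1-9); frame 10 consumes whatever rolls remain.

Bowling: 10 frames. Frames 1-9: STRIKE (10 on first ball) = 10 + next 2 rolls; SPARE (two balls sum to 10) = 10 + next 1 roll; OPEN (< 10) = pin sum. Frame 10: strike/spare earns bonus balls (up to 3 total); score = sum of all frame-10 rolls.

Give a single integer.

Frame 1: SPARE (2+8=10). 10 + next roll (7) = 17. Cumulative: 17
Frame 2: OPEN (7+1=8). Cumulative: 25
Frame 3: OPEN (6+2=8). Cumulative: 33
Frame 4: STRIKE. 10 + next two rolls (7+0) = 17. Cumulative: 50
Frame 5: OPEN (7+0=7). Cumulative: 57
Frame 6: OPEN (0+8=8). Cumulative: 65
Frame 7: OPEN (5+0=5). Cumulative: 70
Frame 8: STRIKE. 10 + next two rolls (10+0) = 20. Cumulative: 90
Frame 9: STRIKE. 10 + next two rolls (0+10) = 20. Cumulative: 110

Answer: 5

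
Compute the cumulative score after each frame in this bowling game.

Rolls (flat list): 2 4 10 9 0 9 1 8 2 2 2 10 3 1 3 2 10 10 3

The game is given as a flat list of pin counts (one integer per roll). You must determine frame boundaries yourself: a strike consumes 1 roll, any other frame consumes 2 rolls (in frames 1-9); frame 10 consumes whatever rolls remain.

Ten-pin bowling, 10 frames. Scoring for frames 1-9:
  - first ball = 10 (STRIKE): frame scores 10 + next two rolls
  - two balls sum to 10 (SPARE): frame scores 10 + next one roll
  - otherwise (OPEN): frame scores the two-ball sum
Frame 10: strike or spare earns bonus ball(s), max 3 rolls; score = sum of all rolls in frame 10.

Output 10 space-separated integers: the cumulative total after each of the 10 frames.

Frame 1: OPEN (2+4=6). Cumulative: 6
Frame 2: STRIKE. 10 + next two rolls (9+0) = 19. Cumulative: 25
Frame 3: OPEN (9+0=9). Cumulative: 34
Frame 4: SPARE (9+1=10). 10 + next roll (8) = 18. Cumulative: 52
Frame 5: SPARE (8+2=10). 10 + next roll (2) = 12. Cumulative: 64
Frame 6: OPEN (2+2=4). Cumulative: 68
Frame 7: STRIKE. 10 + next two rolls (3+1) = 14. Cumulative: 82
Frame 8: OPEN (3+1=4). Cumulative: 86
Frame 9: OPEN (3+2=5). Cumulative: 91
Frame 10: STRIKE. Sum of all frame-10 rolls (10+10+3) = 23. Cumulative: 114

Answer: 6 25 34 52 64 68 82 86 91 114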